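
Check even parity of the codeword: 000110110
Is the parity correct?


Number of 1s: 4

Yes, parity is correct (4 ones)


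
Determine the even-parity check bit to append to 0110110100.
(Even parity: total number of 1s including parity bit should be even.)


Number of 1s in data: 5
Parity bit: 1

1


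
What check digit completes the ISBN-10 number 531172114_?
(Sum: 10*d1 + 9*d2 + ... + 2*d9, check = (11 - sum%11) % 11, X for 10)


Weighted sum: 159
159 mod 11 = 5

Check digit: 6


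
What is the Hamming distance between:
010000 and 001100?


XOR: 011100
Count of 1s: 3

3


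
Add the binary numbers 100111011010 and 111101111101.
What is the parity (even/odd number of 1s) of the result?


100111011010 = 2522
111101111101 = 3965
Sum = 6487 = 1100101010111
1s count = 8

even parity (8 ones in 1100101010111)


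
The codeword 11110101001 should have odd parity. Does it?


Number of 1s: 7

Yes, parity is correct (7 ones)


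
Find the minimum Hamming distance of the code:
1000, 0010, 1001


Comparing all pairs, minimum distance: 1
Can detect 0 errors, correct 0 errors

1


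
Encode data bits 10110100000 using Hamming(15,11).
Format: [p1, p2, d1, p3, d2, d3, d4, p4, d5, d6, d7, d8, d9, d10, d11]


Parity bits: p1=0, p2=0, p3=0, p4=1

001001110100000


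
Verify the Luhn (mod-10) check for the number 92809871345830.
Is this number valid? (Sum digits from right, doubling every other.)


Luhn sum = 66
66 mod 10 = 6

Invalid (Luhn sum mod 10 = 6)


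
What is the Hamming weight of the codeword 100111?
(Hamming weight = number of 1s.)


Counting 1s in 100111

4


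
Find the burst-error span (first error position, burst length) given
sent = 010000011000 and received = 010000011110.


XOR: 000000000110

Burst at position 9, length 2


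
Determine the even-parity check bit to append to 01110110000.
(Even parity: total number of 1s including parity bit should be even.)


Number of 1s in data: 5
Parity bit: 1

1


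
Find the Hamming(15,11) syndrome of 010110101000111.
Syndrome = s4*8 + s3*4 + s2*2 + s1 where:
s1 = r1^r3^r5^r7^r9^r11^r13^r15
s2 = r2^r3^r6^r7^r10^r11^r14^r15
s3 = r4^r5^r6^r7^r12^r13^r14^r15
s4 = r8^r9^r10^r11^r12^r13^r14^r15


s1=1, s2=0, s3=0, s4=0

Syndrome = 1 (error at position 1)


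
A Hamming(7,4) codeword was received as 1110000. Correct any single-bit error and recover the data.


Syndrome = 0: no error detected

Data: 1000 (no errors)


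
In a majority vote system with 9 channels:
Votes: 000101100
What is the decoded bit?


Ones: 3 out of 9
Threshold: 5

0 (3/9 voted 1)


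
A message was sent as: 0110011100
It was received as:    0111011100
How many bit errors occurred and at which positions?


XOR: 0001000000

1 error(s) at position(s): 3


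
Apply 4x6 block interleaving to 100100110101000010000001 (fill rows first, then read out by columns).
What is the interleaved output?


Matrix:
  100100
  110101
  000010
  000001
Read columns: 110001000000110000100101

110001000000110000100101


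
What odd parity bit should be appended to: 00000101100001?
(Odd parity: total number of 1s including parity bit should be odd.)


Number of 1s in data: 4
Parity bit: 1

1


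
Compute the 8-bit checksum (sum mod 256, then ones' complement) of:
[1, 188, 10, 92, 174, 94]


Sum = 559 mod 256 = 47
Complement = 208

208


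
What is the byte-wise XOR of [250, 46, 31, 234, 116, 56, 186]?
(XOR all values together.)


XOR chain: 250 ^ 46 ^ 31 ^ 234 ^ 116 ^ 56 ^ 186 = 215

215


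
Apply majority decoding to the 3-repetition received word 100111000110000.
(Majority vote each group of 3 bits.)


Groups: 100, 111, 000, 110, 000
Majority votes: 01010

01010


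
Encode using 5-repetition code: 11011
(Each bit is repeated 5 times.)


Each bit -> 5 copies

1111111111000001111111111


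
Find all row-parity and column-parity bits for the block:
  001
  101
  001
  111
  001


Row parities: 10111
Column parities: 011

Row P: 10111, Col P: 011, Corner: 0


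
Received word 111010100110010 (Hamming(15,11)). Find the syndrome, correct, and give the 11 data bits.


Syndrome = 13: error at position 13

Data: 11010110110 (corrected bit 13)


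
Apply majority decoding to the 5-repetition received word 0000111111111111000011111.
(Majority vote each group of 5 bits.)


Groups: 00001, 11111, 11111, 10000, 11111
Majority votes: 01101

01101


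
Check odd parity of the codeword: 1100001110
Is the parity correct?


Number of 1s: 5

Yes, parity is correct (5 ones)


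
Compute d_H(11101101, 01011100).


XOR: 10110001
Count of 1s: 4

4


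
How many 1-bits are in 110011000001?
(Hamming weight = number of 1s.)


Counting 1s in 110011000001

5


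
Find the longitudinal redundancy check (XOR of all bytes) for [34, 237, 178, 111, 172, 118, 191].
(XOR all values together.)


XOR chain: 34 ^ 237 ^ 178 ^ 111 ^ 172 ^ 118 ^ 191 = 119

119


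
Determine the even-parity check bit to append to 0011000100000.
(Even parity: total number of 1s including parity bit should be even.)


Number of 1s in data: 3
Parity bit: 1

1


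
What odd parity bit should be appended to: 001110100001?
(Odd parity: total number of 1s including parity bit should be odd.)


Number of 1s in data: 5
Parity bit: 0

0


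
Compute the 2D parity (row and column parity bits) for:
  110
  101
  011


Row parities: 000
Column parities: 000

Row P: 000, Col P: 000, Corner: 0


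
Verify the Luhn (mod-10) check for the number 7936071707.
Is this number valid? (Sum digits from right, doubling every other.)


Luhn sum = 49
49 mod 10 = 9

Invalid (Luhn sum mod 10 = 9)


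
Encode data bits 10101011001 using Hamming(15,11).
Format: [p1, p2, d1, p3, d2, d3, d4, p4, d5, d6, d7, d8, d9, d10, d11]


Parity bits: p1=0, p2=0, p3=1, p4=0

001101001011001


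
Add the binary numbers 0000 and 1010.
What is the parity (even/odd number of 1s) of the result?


0000 = 0
1010 = 10
Sum = 10 = 1010
1s count = 2

even parity (2 ones in 1010)


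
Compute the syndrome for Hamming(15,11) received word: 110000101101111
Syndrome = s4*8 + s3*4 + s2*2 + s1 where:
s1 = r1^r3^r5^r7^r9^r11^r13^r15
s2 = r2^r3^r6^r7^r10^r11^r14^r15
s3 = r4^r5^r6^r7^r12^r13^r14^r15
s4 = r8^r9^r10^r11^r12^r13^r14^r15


s1=1, s2=1, s3=1, s4=0

Syndrome = 7 (error at position 7)


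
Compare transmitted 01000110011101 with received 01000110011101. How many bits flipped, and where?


XOR: 00000000000000

0 errors (received matches sent)


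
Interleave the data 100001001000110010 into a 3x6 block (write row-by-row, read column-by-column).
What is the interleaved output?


Matrix:
  100001
  001000
  110010
Read columns: 101001010000001100

101001010000001100


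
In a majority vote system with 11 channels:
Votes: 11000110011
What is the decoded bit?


Ones: 6 out of 11
Threshold: 6

1 (6/11 voted 1)


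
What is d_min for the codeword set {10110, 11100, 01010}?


Comparing all pairs, minimum distance: 2
Can detect 1 errors, correct 0 errors

2


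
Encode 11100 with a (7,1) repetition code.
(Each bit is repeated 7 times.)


Each bit -> 7 copies

11111111111111111111100000000000000


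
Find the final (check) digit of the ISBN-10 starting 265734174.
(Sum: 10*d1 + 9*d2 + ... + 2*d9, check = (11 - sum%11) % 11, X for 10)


Weighted sum: 234
234 mod 11 = 3

Check digit: 8


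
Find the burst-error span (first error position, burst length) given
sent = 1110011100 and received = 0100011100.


XOR: 1010000000

Burst at position 0, length 3


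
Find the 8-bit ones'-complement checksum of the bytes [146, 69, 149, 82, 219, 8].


Sum = 673 mod 256 = 161
Complement = 94

94


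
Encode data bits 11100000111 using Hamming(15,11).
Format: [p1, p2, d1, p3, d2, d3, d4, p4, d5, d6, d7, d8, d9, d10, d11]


Parity bits: p1=0, p2=0, p3=1, p4=1

001111010000111


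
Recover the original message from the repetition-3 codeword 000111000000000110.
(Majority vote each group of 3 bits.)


Groups: 000, 111, 000, 000, 000, 110
Majority votes: 010001

010001


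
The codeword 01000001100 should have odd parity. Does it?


Number of 1s: 3

Yes, parity is correct (3 ones)


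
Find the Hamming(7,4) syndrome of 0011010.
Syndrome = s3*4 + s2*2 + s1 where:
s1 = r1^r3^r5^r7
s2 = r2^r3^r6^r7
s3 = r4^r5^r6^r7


s1=1, s2=0, s3=0

Syndrome = 1 (error at position 1)


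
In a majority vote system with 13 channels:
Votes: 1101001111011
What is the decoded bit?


Ones: 9 out of 13
Threshold: 7

1 (9/13 voted 1)


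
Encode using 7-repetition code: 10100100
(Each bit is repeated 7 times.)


Each bit -> 7 copies

11111110000000111111100000000000000111111100000000000000


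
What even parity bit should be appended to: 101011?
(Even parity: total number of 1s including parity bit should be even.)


Number of 1s in data: 4
Parity bit: 0

0


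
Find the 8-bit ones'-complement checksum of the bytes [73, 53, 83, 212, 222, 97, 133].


Sum = 873 mod 256 = 105
Complement = 150

150


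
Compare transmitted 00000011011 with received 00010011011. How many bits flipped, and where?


XOR: 00010000000

1 error(s) at position(s): 3


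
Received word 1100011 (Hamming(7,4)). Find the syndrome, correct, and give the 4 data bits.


Syndrome = 2: error at position 2

Data: 0011 (corrected bit 2)


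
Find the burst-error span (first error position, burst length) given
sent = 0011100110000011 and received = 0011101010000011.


XOR: 0000001100000000

Burst at position 6, length 2


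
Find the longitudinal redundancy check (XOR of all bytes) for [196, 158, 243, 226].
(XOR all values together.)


XOR chain: 196 ^ 158 ^ 243 ^ 226 = 75

75


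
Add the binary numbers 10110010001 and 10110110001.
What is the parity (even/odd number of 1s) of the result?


10110010001 = 1425
10110110001 = 1457
Sum = 2882 = 101101000010
1s count = 5

odd parity (5 ones in 101101000010)


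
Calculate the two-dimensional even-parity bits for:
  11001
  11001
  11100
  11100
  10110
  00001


Row parities: 111111
Column parities: 10111

Row P: 111111, Col P: 10111, Corner: 0


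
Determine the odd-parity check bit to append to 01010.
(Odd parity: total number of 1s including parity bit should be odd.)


Number of 1s in data: 2
Parity bit: 1

1


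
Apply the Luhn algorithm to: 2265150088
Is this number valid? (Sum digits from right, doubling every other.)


Luhn sum = 36
36 mod 10 = 6

Invalid (Luhn sum mod 10 = 6)


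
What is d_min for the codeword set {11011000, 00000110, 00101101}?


Comparing all pairs, minimum distance: 4
Can detect 3 errors, correct 1 errors

4


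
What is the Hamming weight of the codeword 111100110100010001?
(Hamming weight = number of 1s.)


Counting 1s in 111100110100010001

9


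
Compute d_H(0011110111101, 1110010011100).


XOR: 1101100100001
Count of 1s: 6

6


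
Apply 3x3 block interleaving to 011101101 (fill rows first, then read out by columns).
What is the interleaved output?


Matrix:
  011
  101
  101
Read columns: 011100111

011100111


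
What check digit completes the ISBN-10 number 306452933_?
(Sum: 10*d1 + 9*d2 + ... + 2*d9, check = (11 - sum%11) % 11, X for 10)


Weighted sum: 197
197 mod 11 = 10

Check digit: 1


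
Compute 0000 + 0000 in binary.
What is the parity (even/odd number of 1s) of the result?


0000 = 0
0000 = 0
Sum = 0 = 0
1s count = 0

even parity (0 ones in 0)


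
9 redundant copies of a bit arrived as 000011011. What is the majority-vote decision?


Ones: 4 out of 9
Threshold: 5

0 (4/9 voted 1)


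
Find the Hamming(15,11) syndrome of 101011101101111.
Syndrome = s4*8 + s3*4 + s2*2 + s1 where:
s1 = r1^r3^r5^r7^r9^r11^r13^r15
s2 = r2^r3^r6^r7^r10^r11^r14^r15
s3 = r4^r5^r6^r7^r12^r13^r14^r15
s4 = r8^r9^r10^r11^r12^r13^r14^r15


s1=1, s2=0, s3=1, s4=0

Syndrome = 5 (error at position 5)


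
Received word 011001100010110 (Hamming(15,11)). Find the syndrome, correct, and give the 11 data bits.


Syndrome = 8: error at position 8

Data: 10110010110 (corrected bit 8)


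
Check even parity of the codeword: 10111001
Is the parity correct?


Number of 1s: 5

No, parity error (5 ones)


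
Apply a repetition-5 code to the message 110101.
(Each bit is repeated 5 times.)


Each bit -> 5 copies

111111111100000111110000011111


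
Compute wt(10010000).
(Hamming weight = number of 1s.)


Counting 1s in 10010000

2


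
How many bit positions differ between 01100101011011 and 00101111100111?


XOR: 01001010111100
Count of 1s: 7

7


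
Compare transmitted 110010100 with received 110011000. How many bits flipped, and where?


XOR: 000001100

2 error(s) at position(s): 5, 6


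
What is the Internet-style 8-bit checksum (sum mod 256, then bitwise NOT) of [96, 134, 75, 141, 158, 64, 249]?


Sum = 917 mod 256 = 149
Complement = 106

106


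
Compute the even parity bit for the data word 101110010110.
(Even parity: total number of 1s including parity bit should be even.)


Number of 1s in data: 7
Parity bit: 1

1


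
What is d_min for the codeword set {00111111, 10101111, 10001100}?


Comparing all pairs, minimum distance: 2
Can detect 1 errors, correct 0 errors

2


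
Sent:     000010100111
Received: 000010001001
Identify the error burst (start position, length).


XOR: 000000101110

Burst at position 6, length 5


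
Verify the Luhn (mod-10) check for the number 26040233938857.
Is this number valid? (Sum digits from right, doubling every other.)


Luhn sum = 60
60 mod 10 = 0

Valid (Luhn sum mod 10 = 0)


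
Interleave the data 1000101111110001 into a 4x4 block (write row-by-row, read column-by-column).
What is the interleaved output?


Matrix:
  1000
  1011
  1111
  0001
Read columns: 1110001001100111

1110001001100111


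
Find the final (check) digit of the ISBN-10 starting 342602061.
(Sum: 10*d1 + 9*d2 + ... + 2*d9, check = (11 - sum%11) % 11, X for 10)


Weighted sum: 154
154 mod 11 = 0

Check digit: 0


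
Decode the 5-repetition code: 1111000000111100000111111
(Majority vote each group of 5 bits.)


Groups: 11110, 00000, 11110, 00001, 11111
Majority votes: 10101

10101


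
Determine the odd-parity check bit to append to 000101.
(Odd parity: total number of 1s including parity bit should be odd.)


Number of 1s in data: 2
Parity bit: 1

1


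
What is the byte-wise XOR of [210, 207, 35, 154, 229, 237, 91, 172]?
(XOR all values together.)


XOR chain: 210 ^ 207 ^ 35 ^ 154 ^ 229 ^ 237 ^ 91 ^ 172 = 91

91


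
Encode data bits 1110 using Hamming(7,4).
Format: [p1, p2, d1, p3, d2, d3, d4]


Parity bits: p1=0, p2=0, p3=0

0010110


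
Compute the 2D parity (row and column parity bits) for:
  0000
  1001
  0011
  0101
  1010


Row parities: 00000
Column parities: 0101

Row P: 00000, Col P: 0101, Corner: 0


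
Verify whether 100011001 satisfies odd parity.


Number of 1s: 4

No, parity error (4 ones)


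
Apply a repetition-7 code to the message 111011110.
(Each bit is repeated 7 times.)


Each bit -> 7 copies

111111111111111111111000000011111111111111111111111111110000000


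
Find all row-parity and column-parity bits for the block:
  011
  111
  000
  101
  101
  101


Row parities: 010000
Column parities: 001

Row P: 010000, Col P: 001, Corner: 1


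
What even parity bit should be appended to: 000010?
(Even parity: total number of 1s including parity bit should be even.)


Number of 1s in data: 1
Parity bit: 1

1


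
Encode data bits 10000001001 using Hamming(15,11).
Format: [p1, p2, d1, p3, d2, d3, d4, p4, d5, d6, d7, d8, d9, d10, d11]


Parity bits: p1=0, p2=0, p3=0, p4=0

001000000001001


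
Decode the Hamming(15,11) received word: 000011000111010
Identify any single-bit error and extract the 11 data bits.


Syndrome = 0: no error detected

Data: 01100111010 (no errors)


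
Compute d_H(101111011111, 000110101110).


XOR: 101001110001
Count of 1s: 6

6


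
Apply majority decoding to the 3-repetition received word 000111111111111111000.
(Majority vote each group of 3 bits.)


Groups: 000, 111, 111, 111, 111, 111, 000
Majority votes: 0111110

0111110


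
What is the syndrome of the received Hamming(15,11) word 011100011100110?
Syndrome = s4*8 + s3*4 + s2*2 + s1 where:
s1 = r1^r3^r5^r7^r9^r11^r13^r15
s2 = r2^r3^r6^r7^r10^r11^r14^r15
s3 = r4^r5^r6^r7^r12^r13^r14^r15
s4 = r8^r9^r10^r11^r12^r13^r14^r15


s1=1, s2=0, s3=1, s4=1

Syndrome = 13 (error at position 13)


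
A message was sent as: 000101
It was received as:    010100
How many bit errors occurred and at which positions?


XOR: 010001

2 error(s) at position(s): 1, 5


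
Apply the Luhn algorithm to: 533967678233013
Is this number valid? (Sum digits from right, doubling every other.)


Luhn sum = 71
71 mod 10 = 1

Invalid (Luhn sum mod 10 = 1)


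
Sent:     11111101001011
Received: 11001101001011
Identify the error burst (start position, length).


XOR: 00110000000000

Burst at position 2, length 2


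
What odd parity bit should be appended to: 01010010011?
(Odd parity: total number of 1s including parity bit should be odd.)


Number of 1s in data: 5
Parity bit: 0

0


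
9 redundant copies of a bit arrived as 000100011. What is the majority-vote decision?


Ones: 3 out of 9
Threshold: 5

0 (3/9 voted 1)


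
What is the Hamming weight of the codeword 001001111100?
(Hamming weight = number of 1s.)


Counting 1s in 001001111100

6


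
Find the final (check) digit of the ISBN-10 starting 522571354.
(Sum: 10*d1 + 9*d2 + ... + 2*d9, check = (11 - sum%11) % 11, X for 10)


Weighted sum: 201
201 mod 11 = 3

Check digit: 8


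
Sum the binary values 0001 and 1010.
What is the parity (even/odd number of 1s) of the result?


0001 = 1
1010 = 10
Sum = 11 = 1011
1s count = 3

odd parity (3 ones in 1011)


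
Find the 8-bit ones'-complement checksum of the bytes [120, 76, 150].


Sum = 346 mod 256 = 90
Complement = 165

165


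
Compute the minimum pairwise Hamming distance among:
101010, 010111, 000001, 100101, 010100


Comparing all pairs, minimum distance: 2
Can detect 1 errors, correct 0 errors

2


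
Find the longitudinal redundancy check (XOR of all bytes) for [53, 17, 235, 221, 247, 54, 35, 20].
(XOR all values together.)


XOR chain: 53 ^ 17 ^ 235 ^ 221 ^ 247 ^ 54 ^ 35 ^ 20 = 228

228


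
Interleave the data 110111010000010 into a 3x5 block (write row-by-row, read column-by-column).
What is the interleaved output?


Matrix:
  11011
  10100
  00010
Read columns: 110100010101100

110100010101100


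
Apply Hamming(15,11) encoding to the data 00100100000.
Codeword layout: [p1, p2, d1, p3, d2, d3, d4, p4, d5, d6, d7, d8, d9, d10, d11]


Parity bits: p1=0, p2=0, p3=1, p4=1

000101010100000


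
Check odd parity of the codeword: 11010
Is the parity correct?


Number of 1s: 3

Yes, parity is correct (3 ones)


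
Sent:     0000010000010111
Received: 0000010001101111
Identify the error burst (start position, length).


XOR: 0000000001111000

Burst at position 9, length 4


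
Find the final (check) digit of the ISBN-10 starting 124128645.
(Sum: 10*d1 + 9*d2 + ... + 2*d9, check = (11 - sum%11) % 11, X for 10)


Weighted sum: 165
165 mod 11 = 0

Check digit: 0


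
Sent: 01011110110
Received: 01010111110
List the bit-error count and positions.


XOR: 00001001000

2 error(s) at position(s): 4, 7


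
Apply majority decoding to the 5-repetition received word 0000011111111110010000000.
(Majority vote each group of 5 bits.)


Groups: 00000, 11111, 11111, 00100, 00000
Majority votes: 01100

01100


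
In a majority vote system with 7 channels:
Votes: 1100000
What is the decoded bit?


Ones: 2 out of 7
Threshold: 4

0 (2/7 voted 1)


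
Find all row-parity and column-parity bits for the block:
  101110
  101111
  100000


Row parities: 011
Column parities: 100001

Row P: 011, Col P: 100001, Corner: 0


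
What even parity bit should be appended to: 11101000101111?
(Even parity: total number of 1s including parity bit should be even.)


Number of 1s in data: 9
Parity bit: 1

1


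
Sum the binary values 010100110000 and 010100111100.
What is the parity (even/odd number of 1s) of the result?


010100110000 = 1328
010100111100 = 1340
Sum = 2668 = 101001101100
1s count = 6

even parity (6 ones in 101001101100)


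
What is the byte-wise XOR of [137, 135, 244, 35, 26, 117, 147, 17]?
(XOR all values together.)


XOR chain: 137 ^ 135 ^ 244 ^ 35 ^ 26 ^ 117 ^ 147 ^ 17 = 52

52


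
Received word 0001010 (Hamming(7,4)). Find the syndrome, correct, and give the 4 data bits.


Syndrome = 2: error at position 2

Data: 0010 (corrected bit 2)


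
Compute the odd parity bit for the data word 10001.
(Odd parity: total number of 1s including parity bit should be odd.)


Number of 1s in data: 2
Parity bit: 1

1


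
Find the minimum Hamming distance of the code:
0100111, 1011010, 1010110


Comparing all pairs, minimum distance: 2
Can detect 1 errors, correct 0 errors

2


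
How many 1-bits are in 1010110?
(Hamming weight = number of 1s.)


Counting 1s in 1010110

4


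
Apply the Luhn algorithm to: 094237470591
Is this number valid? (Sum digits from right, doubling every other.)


Luhn sum = 62
62 mod 10 = 2

Invalid (Luhn sum mod 10 = 2)


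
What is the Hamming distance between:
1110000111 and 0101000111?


XOR: 1011000000
Count of 1s: 3

3


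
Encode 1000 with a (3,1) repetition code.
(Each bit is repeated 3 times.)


Each bit -> 3 copies

111000000000


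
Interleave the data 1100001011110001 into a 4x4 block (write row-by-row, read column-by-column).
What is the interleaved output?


Matrix:
  1100
  0010
  1111
  0001
Read columns: 1010101001100011

1010101001100011


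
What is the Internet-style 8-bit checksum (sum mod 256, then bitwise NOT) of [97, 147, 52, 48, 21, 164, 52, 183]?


Sum = 764 mod 256 = 252
Complement = 3

3


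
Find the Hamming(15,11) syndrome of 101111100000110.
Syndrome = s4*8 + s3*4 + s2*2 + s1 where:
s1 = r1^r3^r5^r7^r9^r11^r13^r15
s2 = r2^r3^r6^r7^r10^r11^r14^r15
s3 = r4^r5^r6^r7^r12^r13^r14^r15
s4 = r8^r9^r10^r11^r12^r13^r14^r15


s1=1, s2=0, s3=0, s4=0

Syndrome = 1 (error at position 1)


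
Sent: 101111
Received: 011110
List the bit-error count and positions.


XOR: 110001

3 error(s) at position(s): 0, 1, 5


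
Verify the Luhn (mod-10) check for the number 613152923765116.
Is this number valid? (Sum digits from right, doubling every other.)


Luhn sum = 59
59 mod 10 = 9

Invalid (Luhn sum mod 10 = 9)


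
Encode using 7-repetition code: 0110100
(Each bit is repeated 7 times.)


Each bit -> 7 copies

0000000111111111111110000000111111100000000000000


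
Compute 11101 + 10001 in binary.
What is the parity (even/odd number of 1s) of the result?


11101 = 29
10001 = 17
Sum = 46 = 101110
1s count = 4

even parity (4 ones in 101110)


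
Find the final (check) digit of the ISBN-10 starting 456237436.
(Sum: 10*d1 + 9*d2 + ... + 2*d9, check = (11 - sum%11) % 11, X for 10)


Weighted sum: 237
237 mod 11 = 6

Check digit: 5


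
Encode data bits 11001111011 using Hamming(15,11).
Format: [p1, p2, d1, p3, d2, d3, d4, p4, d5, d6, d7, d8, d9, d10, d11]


Parity bits: p1=1, p2=1, p3=0, p4=0

111010001111011


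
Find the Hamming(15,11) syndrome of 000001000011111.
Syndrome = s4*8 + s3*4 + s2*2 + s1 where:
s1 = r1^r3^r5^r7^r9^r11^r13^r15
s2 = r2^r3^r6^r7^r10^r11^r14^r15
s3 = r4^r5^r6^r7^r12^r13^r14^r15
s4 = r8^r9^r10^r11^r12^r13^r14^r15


s1=1, s2=0, s3=1, s4=1

Syndrome = 13 (error at position 13)


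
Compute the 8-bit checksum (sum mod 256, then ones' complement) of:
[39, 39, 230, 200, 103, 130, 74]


Sum = 815 mod 256 = 47
Complement = 208

208


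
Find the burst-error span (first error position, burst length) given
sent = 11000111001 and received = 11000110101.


XOR: 00000001100

Burst at position 7, length 2


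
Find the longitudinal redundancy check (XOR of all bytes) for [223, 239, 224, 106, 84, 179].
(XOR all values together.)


XOR chain: 223 ^ 239 ^ 224 ^ 106 ^ 84 ^ 179 = 93

93


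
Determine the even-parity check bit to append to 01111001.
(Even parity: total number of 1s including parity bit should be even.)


Number of 1s in data: 5
Parity bit: 1

1


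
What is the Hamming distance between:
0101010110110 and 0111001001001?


XOR: 0010011111111
Count of 1s: 9

9


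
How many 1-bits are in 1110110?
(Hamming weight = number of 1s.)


Counting 1s in 1110110

5


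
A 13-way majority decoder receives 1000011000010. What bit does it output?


Ones: 4 out of 13
Threshold: 7

0 (4/13 voted 1)


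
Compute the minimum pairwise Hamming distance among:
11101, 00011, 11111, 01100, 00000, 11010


Comparing all pairs, minimum distance: 1
Can detect 0 errors, correct 0 errors

1


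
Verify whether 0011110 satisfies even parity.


Number of 1s: 4

Yes, parity is correct (4 ones)


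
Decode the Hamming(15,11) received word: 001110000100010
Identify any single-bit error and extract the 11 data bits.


Syndrome = 6: error at position 6

Data: 11100100010 (corrected bit 6)


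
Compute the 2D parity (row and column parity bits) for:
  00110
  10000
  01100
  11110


Row parities: 0100
Column parities: 00100

Row P: 0100, Col P: 00100, Corner: 1


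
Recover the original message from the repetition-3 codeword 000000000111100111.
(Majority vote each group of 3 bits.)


Groups: 000, 000, 000, 111, 100, 111
Majority votes: 000101

000101


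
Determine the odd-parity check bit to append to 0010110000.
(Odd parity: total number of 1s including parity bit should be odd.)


Number of 1s in data: 3
Parity bit: 0

0


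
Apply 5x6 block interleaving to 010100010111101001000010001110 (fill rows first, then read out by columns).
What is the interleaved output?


Matrix:
  010100
  010111
  101001
  000010
  001110
Read columns: 001001100000101110010101101100

001001100000101110010101101100


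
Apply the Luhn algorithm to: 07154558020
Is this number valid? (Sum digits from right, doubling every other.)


Luhn sum = 28
28 mod 10 = 8

Invalid (Luhn sum mod 10 = 8)


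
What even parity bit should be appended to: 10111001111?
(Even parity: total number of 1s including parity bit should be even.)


Number of 1s in data: 8
Parity bit: 0

0


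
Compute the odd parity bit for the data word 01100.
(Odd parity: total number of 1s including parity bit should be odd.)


Number of 1s in data: 2
Parity bit: 1

1


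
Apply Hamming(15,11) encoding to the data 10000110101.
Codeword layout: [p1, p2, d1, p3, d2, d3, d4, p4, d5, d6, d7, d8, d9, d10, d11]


Parity bits: p1=0, p2=0, p3=0, p4=0

001000000110101


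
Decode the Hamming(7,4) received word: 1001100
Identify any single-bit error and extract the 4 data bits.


Syndrome = 0: no error detected

Data: 0100 (no errors)


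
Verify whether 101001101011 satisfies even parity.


Number of 1s: 7

No, parity error (7 ones)


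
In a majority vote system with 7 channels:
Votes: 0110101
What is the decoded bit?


Ones: 4 out of 7
Threshold: 4

1 (4/7 voted 1)


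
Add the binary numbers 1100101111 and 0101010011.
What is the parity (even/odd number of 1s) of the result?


1100101111 = 815
0101010011 = 339
Sum = 1154 = 10010000010
1s count = 3

odd parity (3 ones in 10010000010)


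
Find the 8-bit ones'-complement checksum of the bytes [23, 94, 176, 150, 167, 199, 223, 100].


Sum = 1132 mod 256 = 108
Complement = 147

147


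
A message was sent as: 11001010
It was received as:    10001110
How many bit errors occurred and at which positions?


XOR: 01000100

2 error(s) at position(s): 1, 5


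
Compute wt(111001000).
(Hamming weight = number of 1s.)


Counting 1s in 111001000

4


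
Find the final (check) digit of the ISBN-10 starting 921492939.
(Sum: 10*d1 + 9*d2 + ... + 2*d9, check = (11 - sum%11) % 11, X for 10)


Weighted sum: 271
271 mod 11 = 7

Check digit: 4


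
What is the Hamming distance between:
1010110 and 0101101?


XOR: 1111011
Count of 1s: 6

6


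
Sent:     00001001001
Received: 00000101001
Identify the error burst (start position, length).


XOR: 00001100000

Burst at position 4, length 2


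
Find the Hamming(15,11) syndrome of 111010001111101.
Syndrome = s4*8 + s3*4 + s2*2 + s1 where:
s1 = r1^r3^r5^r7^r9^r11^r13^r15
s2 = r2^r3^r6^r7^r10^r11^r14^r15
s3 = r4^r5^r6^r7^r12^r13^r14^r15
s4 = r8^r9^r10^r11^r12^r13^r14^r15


s1=1, s2=1, s3=0, s4=0

Syndrome = 3 (error at position 3)


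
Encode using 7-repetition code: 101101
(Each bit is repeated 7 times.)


Each bit -> 7 copies

111111100000001111111111111100000001111111


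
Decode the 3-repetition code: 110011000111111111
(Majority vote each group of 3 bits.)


Groups: 110, 011, 000, 111, 111, 111
Majority votes: 110111

110111


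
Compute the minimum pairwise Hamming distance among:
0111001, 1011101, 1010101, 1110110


Comparing all pairs, minimum distance: 1
Can detect 0 errors, correct 0 errors

1


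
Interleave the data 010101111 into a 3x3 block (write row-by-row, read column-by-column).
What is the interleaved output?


Matrix:
  010
  101
  111
Read columns: 011101011

011101011


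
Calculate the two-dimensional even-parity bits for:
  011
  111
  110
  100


Row parities: 0101
Column parities: 110

Row P: 0101, Col P: 110, Corner: 0


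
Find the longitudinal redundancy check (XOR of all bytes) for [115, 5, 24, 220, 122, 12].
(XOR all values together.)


XOR chain: 115 ^ 5 ^ 24 ^ 220 ^ 122 ^ 12 = 196

196


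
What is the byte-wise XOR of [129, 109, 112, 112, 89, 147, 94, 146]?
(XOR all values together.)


XOR chain: 129 ^ 109 ^ 112 ^ 112 ^ 89 ^ 147 ^ 94 ^ 146 = 234

234


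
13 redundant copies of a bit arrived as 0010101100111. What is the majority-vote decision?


Ones: 7 out of 13
Threshold: 7

1 (7/13 voted 1)


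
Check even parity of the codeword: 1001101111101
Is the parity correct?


Number of 1s: 9

No, parity error (9 ones)


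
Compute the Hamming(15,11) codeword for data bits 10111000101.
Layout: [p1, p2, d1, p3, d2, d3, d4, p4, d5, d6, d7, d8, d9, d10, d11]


Parity bits: p1=1, p2=0, p3=0, p4=1

101001111000101


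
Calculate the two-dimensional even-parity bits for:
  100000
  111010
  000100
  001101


Row parities: 1011
Column parities: 010011

Row P: 1011, Col P: 010011, Corner: 1


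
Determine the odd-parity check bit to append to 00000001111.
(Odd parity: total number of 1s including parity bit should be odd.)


Number of 1s in data: 4
Parity bit: 1

1


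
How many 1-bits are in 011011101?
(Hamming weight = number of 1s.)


Counting 1s in 011011101

6


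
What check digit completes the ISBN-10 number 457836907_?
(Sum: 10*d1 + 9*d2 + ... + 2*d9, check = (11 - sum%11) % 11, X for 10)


Weighted sum: 295
295 mod 11 = 9

Check digit: 2


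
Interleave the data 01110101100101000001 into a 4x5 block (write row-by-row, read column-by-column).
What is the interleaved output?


Matrix:
  01110
  10110
  01010
  00001
Read columns: 01001010110011100001

01001010110011100001


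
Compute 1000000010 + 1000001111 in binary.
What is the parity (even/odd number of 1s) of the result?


1000000010 = 514
1000001111 = 527
Sum = 1041 = 10000010001
1s count = 3

odd parity (3 ones in 10000010001)


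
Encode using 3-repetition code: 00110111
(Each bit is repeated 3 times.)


Each bit -> 3 copies

000000111111000111111111


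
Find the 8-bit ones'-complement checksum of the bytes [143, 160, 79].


Sum = 382 mod 256 = 126
Complement = 129

129


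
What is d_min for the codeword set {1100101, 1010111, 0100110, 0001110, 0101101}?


Comparing all pairs, minimum distance: 2
Can detect 1 errors, correct 0 errors

2


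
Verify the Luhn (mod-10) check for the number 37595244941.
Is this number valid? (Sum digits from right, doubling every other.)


Luhn sum = 61
61 mod 10 = 1

Invalid (Luhn sum mod 10 = 1)


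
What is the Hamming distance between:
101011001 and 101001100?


XOR: 000010101
Count of 1s: 3

3


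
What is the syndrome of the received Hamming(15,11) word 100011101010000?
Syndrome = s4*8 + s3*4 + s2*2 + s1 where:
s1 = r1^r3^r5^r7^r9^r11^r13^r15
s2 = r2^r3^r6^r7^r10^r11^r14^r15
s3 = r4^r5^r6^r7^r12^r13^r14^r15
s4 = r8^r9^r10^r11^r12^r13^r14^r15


s1=1, s2=1, s3=1, s4=0

Syndrome = 7 (error at position 7)


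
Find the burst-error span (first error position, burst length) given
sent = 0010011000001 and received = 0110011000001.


XOR: 0100000000000

Burst at position 1, length 1


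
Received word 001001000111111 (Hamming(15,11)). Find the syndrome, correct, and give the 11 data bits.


Syndrome = 4: error at position 4

Data: 10100111111 (corrected bit 4)


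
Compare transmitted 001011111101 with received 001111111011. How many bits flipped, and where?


XOR: 000100000110

3 error(s) at position(s): 3, 9, 10


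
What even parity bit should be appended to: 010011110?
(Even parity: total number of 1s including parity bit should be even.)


Number of 1s in data: 5
Parity bit: 1

1


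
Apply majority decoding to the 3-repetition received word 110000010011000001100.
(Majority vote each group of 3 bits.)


Groups: 110, 000, 010, 011, 000, 001, 100
Majority votes: 1001000

1001000


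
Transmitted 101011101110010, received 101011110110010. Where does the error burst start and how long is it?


XOR: 000000011000000

Burst at position 7, length 2


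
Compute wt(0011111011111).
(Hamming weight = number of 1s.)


Counting 1s in 0011111011111

10


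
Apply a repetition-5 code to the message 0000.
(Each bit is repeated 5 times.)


Each bit -> 5 copies

00000000000000000000


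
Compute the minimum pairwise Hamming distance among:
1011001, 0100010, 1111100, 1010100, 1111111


Comparing all pairs, minimum distance: 2
Can detect 1 errors, correct 0 errors

2


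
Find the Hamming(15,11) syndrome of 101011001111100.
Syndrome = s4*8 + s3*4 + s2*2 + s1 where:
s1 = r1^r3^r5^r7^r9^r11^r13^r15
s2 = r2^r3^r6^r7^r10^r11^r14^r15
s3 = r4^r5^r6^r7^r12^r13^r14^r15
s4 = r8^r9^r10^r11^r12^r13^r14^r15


s1=0, s2=0, s3=0, s4=1

Syndrome = 8 (error at position 8)


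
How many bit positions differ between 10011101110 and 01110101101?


XOR: 11101000011
Count of 1s: 6

6


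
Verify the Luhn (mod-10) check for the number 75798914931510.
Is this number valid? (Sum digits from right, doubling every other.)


Luhn sum = 67
67 mod 10 = 7

Invalid (Luhn sum mod 10 = 7)


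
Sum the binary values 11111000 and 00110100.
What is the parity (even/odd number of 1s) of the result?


11111000 = 248
00110100 = 52
Sum = 300 = 100101100
1s count = 4

even parity (4 ones in 100101100)


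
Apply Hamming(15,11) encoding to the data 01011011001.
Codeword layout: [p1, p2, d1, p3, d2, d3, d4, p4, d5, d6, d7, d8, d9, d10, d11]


Parity bits: p1=1, p2=1, p3=0, p4=0

110010101011001


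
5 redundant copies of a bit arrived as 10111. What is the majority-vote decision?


Ones: 4 out of 5
Threshold: 3

1 (4/5 voted 1)


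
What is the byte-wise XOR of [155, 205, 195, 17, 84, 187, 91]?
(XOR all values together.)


XOR chain: 155 ^ 205 ^ 195 ^ 17 ^ 84 ^ 187 ^ 91 = 48

48


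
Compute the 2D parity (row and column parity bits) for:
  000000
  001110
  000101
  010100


Row parities: 0100
Column parities: 011111

Row P: 0100, Col P: 011111, Corner: 1


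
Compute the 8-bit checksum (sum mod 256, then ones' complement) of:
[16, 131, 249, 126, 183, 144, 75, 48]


Sum = 972 mod 256 = 204
Complement = 51

51


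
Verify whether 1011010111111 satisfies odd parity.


Number of 1s: 10

No, parity error (10 ones)


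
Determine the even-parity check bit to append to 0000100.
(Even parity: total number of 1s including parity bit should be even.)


Number of 1s in data: 1
Parity bit: 1

1


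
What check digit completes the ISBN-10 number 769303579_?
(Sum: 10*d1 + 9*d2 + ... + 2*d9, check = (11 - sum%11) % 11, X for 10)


Weighted sum: 291
291 mod 11 = 5

Check digit: 6


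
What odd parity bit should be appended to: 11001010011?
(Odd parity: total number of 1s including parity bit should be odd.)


Number of 1s in data: 6
Parity bit: 1

1


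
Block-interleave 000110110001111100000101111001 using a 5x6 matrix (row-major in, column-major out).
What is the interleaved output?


Matrix:
  000110
  110001
  111100
  000101
  111001
Read columns: 011010110100101101101000001011

011010110100101101101000001011


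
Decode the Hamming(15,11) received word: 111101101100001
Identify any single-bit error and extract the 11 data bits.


Syndrome = 9: error at position 9

Data: 10110100001 (corrected bit 9)


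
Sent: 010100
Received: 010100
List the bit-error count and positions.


XOR: 000000

0 errors (received matches sent)


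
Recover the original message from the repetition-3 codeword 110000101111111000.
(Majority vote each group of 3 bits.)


Groups: 110, 000, 101, 111, 111, 000
Majority votes: 101110

101110


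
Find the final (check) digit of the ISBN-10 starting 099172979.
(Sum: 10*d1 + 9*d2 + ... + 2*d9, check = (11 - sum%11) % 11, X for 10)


Weighted sum: 287
287 mod 11 = 1

Check digit: X


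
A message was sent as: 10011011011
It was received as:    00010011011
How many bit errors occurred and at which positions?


XOR: 10001000000

2 error(s) at position(s): 0, 4


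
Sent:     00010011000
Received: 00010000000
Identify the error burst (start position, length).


XOR: 00000011000

Burst at position 6, length 2


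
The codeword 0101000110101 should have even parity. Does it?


Number of 1s: 6

Yes, parity is correct (6 ones)


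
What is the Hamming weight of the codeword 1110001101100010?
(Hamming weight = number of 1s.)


Counting 1s in 1110001101100010

8


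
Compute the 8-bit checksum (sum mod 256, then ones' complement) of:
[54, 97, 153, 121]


Sum = 425 mod 256 = 169
Complement = 86

86


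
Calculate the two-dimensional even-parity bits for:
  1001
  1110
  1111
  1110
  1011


Row parities: 01011
Column parities: 1101

Row P: 01011, Col P: 1101, Corner: 1


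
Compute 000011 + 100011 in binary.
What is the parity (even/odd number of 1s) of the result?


000011 = 3
100011 = 35
Sum = 38 = 100110
1s count = 3

odd parity (3 ones in 100110)


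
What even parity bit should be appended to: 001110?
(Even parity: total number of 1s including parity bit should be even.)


Number of 1s in data: 3
Parity bit: 1

1


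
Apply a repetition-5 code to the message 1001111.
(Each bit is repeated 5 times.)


Each bit -> 5 copies

11111000000000011111111111111111111


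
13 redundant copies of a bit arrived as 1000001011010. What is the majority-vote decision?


Ones: 5 out of 13
Threshold: 7

0 (5/13 voted 1)


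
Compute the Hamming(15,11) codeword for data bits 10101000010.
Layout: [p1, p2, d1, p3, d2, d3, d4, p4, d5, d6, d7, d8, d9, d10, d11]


Parity bits: p1=0, p2=1, p3=0, p4=0

011001001000010


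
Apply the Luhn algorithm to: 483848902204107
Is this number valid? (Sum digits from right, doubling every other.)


Luhn sum = 63
63 mod 10 = 3

Invalid (Luhn sum mod 10 = 3)
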